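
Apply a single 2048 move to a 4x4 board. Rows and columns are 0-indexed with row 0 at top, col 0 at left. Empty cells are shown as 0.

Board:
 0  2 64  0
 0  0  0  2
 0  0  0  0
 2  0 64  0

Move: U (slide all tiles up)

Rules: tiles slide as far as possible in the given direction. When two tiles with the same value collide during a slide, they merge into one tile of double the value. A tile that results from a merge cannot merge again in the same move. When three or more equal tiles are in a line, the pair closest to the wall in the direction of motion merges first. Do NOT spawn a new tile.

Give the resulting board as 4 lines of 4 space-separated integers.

Slide up:
col 0: [0, 0, 0, 2] -> [2, 0, 0, 0]
col 1: [2, 0, 0, 0] -> [2, 0, 0, 0]
col 2: [64, 0, 0, 64] -> [128, 0, 0, 0]
col 3: [0, 2, 0, 0] -> [2, 0, 0, 0]

Answer:   2   2 128   2
  0   0   0   0
  0   0   0   0
  0   0   0   0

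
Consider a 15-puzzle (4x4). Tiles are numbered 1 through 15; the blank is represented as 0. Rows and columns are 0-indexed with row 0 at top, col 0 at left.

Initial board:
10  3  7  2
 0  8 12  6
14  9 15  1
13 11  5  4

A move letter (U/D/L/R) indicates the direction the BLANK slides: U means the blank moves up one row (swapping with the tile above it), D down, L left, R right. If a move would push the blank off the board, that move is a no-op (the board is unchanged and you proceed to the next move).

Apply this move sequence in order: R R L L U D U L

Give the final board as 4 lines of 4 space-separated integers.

Answer:  0  3  7  2
10  8 12  6
14  9 15  1
13 11  5  4

Derivation:
After move 1 (R):
10  3  7  2
 8  0 12  6
14  9 15  1
13 11  5  4

After move 2 (R):
10  3  7  2
 8 12  0  6
14  9 15  1
13 11  5  4

After move 3 (L):
10  3  7  2
 8  0 12  6
14  9 15  1
13 11  5  4

After move 4 (L):
10  3  7  2
 0  8 12  6
14  9 15  1
13 11  5  4

After move 5 (U):
 0  3  7  2
10  8 12  6
14  9 15  1
13 11  5  4

After move 6 (D):
10  3  7  2
 0  8 12  6
14  9 15  1
13 11  5  4

After move 7 (U):
 0  3  7  2
10  8 12  6
14  9 15  1
13 11  5  4

After move 8 (L):
 0  3  7  2
10  8 12  6
14  9 15  1
13 11  5  4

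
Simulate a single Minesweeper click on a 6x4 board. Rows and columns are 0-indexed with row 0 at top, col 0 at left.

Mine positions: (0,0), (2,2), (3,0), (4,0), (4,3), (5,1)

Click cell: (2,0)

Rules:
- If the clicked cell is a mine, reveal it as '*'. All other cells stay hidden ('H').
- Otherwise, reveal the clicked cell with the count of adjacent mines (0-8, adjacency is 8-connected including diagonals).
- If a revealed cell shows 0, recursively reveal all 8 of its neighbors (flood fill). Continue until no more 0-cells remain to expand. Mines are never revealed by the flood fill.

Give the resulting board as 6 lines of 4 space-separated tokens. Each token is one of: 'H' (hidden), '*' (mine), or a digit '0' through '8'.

H H H H
H H H H
1 H H H
H H H H
H H H H
H H H H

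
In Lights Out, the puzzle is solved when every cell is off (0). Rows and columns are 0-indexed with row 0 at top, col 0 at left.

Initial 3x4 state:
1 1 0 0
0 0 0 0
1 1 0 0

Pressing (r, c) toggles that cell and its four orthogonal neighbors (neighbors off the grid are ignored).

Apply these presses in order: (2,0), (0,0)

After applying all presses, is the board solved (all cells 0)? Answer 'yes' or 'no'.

Answer: yes

Derivation:
After press 1 at (2,0):
1 1 0 0
1 0 0 0
0 0 0 0

After press 2 at (0,0):
0 0 0 0
0 0 0 0
0 0 0 0

Lights still on: 0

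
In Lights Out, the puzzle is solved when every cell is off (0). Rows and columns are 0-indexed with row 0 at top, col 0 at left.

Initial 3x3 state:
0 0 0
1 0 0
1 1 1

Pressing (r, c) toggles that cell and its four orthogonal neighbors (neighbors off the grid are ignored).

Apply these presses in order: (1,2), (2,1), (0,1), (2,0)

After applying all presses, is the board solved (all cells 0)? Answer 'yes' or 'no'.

After press 1 at (1,2):
0 0 1
1 1 1
1 1 0

After press 2 at (2,1):
0 0 1
1 0 1
0 0 1

After press 3 at (0,1):
1 1 0
1 1 1
0 0 1

After press 4 at (2,0):
1 1 0
0 1 1
1 1 1

Lights still on: 7

Answer: no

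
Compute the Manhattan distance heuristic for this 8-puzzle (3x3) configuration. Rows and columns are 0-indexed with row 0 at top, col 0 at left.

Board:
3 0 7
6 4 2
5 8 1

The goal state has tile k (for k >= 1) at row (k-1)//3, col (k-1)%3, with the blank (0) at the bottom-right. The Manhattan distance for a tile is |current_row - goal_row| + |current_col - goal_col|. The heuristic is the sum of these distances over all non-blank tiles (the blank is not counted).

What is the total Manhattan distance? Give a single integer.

Tile 3: at (0,0), goal (0,2), distance |0-0|+|0-2| = 2
Tile 7: at (0,2), goal (2,0), distance |0-2|+|2-0| = 4
Tile 6: at (1,0), goal (1,2), distance |1-1|+|0-2| = 2
Tile 4: at (1,1), goal (1,0), distance |1-1|+|1-0| = 1
Tile 2: at (1,2), goal (0,1), distance |1-0|+|2-1| = 2
Tile 5: at (2,0), goal (1,1), distance |2-1|+|0-1| = 2
Tile 8: at (2,1), goal (2,1), distance |2-2|+|1-1| = 0
Tile 1: at (2,2), goal (0,0), distance |2-0|+|2-0| = 4
Sum: 2 + 4 + 2 + 1 + 2 + 2 + 0 + 4 = 17

Answer: 17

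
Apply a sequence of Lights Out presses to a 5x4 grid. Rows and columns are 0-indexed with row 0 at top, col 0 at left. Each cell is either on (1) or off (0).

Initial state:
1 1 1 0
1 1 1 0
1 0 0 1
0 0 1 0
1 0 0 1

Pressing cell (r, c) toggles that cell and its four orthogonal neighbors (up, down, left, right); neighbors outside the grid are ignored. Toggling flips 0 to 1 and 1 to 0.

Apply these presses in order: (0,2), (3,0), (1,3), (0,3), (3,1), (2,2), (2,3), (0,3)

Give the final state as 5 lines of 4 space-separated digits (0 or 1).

Answer: 1 0 0 0
1 1 0 0
0 0 0 0
0 0 1 1
0 1 0 1

Derivation:
After press 1 at (0,2):
1 0 0 1
1 1 0 0
1 0 0 1
0 0 1 0
1 0 0 1

After press 2 at (3,0):
1 0 0 1
1 1 0 0
0 0 0 1
1 1 1 0
0 0 0 1

After press 3 at (1,3):
1 0 0 0
1 1 1 1
0 0 0 0
1 1 1 0
0 0 0 1

After press 4 at (0,3):
1 0 1 1
1 1 1 0
0 0 0 0
1 1 1 0
0 0 0 1

After press 5 at (3,1):
1 0 1 1
1 1 1 0
0 1 0 0
0 0 0 0
0 1 0 1

After press 6 at (2,2):
1 0 1 1
1 1 0 0
0 0 1 1
0 0 1 0
0 1 0 1

After press 7 at (2,3):
1 0 1 1
1 1 0 1
0 0 0 0
0 0 1 1
0 1 0 1

After press 8 at (0,3):
1 0 0 0
1 1 0 0
0 0 0 0
0 0 1 1
0 1 0 1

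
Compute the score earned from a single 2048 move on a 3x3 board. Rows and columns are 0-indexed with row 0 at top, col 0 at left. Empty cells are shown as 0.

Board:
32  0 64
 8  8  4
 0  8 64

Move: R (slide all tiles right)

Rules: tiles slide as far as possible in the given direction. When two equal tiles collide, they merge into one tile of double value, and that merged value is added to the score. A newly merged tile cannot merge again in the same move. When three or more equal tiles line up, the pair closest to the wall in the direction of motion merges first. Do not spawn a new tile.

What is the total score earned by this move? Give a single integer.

Answer: 16

Derivation:
Slide right:
row 0: [32, 0, 64] -> [0, 32, 64]  score +0 (running 0)
row 1: [8, 8, 4] -> [0, 16, 4]  score +16 (running 16)
row 2: [0, 8, 64] -> [0, 8, 64]  score +0 (running 16)
Board after move:
 0 32 64
 0 16  4
 0  8 64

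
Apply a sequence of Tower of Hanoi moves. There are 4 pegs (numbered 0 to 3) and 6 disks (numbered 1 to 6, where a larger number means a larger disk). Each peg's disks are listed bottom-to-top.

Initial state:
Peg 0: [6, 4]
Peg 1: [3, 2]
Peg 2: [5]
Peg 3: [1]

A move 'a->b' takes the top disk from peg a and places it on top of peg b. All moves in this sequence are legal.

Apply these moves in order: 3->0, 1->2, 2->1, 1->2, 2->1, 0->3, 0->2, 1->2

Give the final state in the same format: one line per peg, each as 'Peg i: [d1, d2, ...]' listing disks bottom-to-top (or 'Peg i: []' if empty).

After move 1 (3->0):
Peg 0: [6, 4, 1]
Peg 1: [3, 2]
Peg 2: [5]
Peg 3: []

After move 2 (1->2):
Peg 0: [6, 4, 1]
Peg 1: [3]
Peg 2: [5, 2]
Peg 3: []

After move 3 (2->1):
Peg 0: [6, 4, 1]
Peg 1: [3, 2]
Peg 2: [5]
Peg 3: []

After move 4 (1->2):
Peg 0: [6, 4, 1]
Peg 1: [3]
Peg 2: [5, 2]
Peg 3: []

After move 5 (2->1):
Peg 0: [6, 4, 1]
Peg 1: [3, 2]
Peg 2: [5]
Peg 3: []

After move 6 (0->3):
Peg 0: [6, 4]
Peg 1: [3, 2]
Peg 2: [5]
Peg 3: [1]

After move 7 (0->2):
Peg 0: [6]
Peg 1: [3, 2]
Peg 2: [5, 4]
Peg 3: [1]

After move 8 (1->2):
Peg 0: [6]
Peg 1: [3]
Peg 2: [5, 4, 2]
Peg 3: [1]

Answer: Peg 0: [6]
Peg 1: [3]
Peg 2: [5, 4, 2]
Peg 3: [1]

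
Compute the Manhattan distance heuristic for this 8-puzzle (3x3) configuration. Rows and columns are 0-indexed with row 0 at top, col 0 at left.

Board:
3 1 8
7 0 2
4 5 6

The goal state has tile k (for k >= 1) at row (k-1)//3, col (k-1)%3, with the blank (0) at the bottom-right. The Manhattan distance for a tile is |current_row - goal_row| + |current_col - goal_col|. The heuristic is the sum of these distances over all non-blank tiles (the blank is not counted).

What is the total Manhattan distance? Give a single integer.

Answer: 12

Derivation:
Tile 3: at (0,0), goal (0,2), distance |0-0|+|0-2| = 2
Tile 1: at (0,1), goal (0,0), distance |0-0|+|1-0| = 1
Tile 8: at (0,2), goal (2,1), distance |0-2|+|2-1| = 3
Tile 7: at (1,0), goal (2,0), distance |1-2|+|0-0| = 1
Tile 2: at (1,2), goal (0,1), distance |1-0|+|2-1| = 2
Tile 4: at (2,0), goal (1,0), distance |2-1|+|0-0| = 1
Tile 5: at (2,1), goal (1,1), distance |2-1|+|1-1| = 1
Tile 6: at (2,2), goal (1,2), distance |2-1|+|2-2| = 1
Sum: 2 + 1 + 3 + 1 + 2 + 1 + 1 + 1 = 12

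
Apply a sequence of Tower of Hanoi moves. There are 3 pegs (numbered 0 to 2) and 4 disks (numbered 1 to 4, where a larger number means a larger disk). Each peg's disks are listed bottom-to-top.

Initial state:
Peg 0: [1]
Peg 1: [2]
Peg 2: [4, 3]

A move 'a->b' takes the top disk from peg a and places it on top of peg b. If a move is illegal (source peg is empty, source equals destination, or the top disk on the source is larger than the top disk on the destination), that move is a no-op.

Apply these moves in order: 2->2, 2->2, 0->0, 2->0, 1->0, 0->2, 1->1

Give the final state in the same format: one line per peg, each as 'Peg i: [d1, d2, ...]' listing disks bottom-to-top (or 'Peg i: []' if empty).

After move 1 (2->2):
Peg 0: [1]
Peg 1: [2]
Peg 2: [4, 3]

After move 2 (2->2):
Peg 0: [1]
Peg 1: [2]
Peg 2: [4, 3]

After move 3 (0->0):
Peg 0: [1]
Peg 1: [2]
Peg 2: [4, 3]

After move 4 (2->0):
Peg 0: [1]
Peg 1: [2]
Peg 2: [4, 3]

After move 5 (1->0):
Peg 0: [1]
Peg 1: [2]
Peg 2: [4, 3]

After move 6 (0->2):
Peg 0: []
Peg 1: [2]
Peg 2: [4, 3, 1]

After move 7 (1->1):
Peg 0: []
Peg 1: [2]
Peg 2: [4, 3, 1]

Answer: Peg 0: []
Peg 1: [2]
Peg 2: [4, 3, 1]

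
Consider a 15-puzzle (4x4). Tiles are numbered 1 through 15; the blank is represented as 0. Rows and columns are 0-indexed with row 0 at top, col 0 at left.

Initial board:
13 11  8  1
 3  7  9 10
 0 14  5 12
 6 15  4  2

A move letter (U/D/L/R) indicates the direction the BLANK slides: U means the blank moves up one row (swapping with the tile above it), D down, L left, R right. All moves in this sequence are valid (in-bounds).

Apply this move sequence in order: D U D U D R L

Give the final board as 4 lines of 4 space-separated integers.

After move 1 (D):
13 11  8  1
 3  7  9 10
 6 14  5 12
 0 15  4  2

After move 2 (U):
13 11  8  1
 3  7  9 10
 0 14  5 12
 6 15  4  2

After move 3 (D):
13 11  8  1
 3  7  9 10
 6 14  5 12
 0 15  4  2

After move 4 (U):
13 11  8  1
 3  7  9 10
 0 14  5 12
 6 15  4  2

After move 5 (D):
13 11  8  1
 3  7  9 10
 6 14  5 12
 0 15  4  2

After move 6 (R):
13 11  8  1
 3  7  9 10
 6 14  5 12
15  0  4  2

After move 7 (L):
13 11  8  1
 3  7  9 10
 6 14  5 12
 0 15  4  2

Answer: 13 11  8  1
 3  7  9 10
 6 14  5 12
 0 15  4  2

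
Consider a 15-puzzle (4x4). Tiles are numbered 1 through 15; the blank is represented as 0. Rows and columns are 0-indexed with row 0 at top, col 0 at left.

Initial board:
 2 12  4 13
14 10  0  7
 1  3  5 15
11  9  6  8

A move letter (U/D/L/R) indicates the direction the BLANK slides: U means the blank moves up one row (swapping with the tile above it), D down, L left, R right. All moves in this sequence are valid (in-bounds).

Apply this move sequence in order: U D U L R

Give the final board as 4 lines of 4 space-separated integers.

Answer:  2 12  0 13
14 10  4  7
 1  3  5 15
11  9  6  8

Derivation:
After move 1 (U):
 2 12  0 13
14 10  4  7
 1  3  5 15
11  9  6  8

After move 2 (D):
 2 12  4 13
14 10  0  7
 1  3  5 15
11  9  6  8

After move 3 (U):
 2 12  0 13
14 10  4  7
 1  3  5 15
11  9  6  8

After move 4 (L):
 2  0 12 13
14 10  4  7
 1  3  5 15
11  9  6  8

After move 5 (R):
 2 12  0 13
14 10  4  7
 1  3  5 15
11  9  6  8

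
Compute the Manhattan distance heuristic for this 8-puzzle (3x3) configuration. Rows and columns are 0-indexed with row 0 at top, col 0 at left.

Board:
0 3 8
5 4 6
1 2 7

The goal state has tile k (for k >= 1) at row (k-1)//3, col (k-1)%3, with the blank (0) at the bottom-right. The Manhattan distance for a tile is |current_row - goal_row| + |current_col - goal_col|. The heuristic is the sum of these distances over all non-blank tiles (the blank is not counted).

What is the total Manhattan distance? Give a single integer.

Answer: 12

Derivation:
Tile 3: (0,1)->(0,2) = 1
Tile 8: (0,2)->(2,1) = 3
Tile 5: (1,0)->(1,1) = 1
Tile 4: (1,1)->(1,0) = 1
Tile 6: (1,2)->(1,2) = 0
Tile 1: (2,0)->(0,0) = 2
Tile 2: (2,1)->(0,1) = 2
Tile 7: (2,2)->(2,0) = 2
Sum: 1 + 3 + 1 + 1 + 0 + 2 + 2 + 2 = 12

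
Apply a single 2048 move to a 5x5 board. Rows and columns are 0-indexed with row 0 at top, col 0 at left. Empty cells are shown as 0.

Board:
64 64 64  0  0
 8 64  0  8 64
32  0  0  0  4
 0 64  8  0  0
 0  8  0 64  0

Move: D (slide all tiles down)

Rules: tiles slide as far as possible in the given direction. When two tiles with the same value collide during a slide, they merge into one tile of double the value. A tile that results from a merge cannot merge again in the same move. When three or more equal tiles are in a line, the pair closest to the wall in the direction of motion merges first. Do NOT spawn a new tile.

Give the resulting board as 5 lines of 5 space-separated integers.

Answer:   0   0   0   0   0
  0   0   0   0   0
 64  64   0   0   0
  8 128  64   8  64
 32   8   8  64   4

Derivation:
Slide down:
col 0: [64, 8, 32, 0, 0] -> [0, 0, 64, 8, 32]
col 1: [64, 64, 0, 64, 8] -> [0, 0, 64, 128, 8]
col 2: [64, 0, 0, 8, 0] -> [0, 0, 0, 64, 8]
col 3: [0, 8, 0, 0, 64] -> [0, 0, 0, 8, 64]
col 4: [0, 64, 4, 0, 0] -> [0, 0, 0, 64, 4]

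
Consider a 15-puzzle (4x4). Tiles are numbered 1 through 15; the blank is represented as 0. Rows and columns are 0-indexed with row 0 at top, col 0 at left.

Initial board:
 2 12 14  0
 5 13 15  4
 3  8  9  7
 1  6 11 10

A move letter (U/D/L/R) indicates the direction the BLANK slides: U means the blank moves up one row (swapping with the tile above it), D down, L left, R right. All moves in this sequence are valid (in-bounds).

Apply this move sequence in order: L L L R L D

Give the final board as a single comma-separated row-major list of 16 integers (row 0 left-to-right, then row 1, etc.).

After move 1 (L):
 2 12  0 14
 5 13 15  4
 3  8  9  7
 1  6 11 10

After move 2 (L):
 2  0 12 14
 5 13 15  4
 3  8  9  7
 1  6 11 10

After move 3 (L):
 0  2 12 14
 5 13 15  4
 3  8  9  7
 1  6 11 10

After move 4 (R):
 2  0 12 14
 5 13 15  4
 3  8  9  7
 1  6 11 10

After move 5 (L):
 0  2 12 14
 5 13 15  4
 3  8  9  7
 1  6 11 10

After move 6 (D):
 5  2 12 14
 0 13 15  4
 3  8  9  7
 1  6 11 10

Answer: 5, 2, 12, 14, 0, 13, 15, 4, 3, 8, 9, 7, 1, 6, 11, 10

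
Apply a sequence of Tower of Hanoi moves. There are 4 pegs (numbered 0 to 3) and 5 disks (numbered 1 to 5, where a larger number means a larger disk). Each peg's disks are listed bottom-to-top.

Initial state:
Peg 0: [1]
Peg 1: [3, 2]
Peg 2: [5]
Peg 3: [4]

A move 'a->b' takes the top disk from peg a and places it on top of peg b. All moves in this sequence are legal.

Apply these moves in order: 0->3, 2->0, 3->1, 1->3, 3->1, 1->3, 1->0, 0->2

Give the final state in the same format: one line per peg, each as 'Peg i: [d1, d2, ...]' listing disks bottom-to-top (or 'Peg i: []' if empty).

After move 1 (0->3):
Peg 0: []
Peg 1: [3, 2]
Peg 2: [5]
Peg 3: [4, 1]

After move 2 (2->0):
Peg 0: [5]
Peg 1: [3, 2]
Peg 2: []
Peg 3: [4, 1]

After move 3 (3->1):
Peg 0: [5]
Peg 1: [3, 2, 1]
Peg 2: []
Peg 3: [4]

After move 4 (1->3):
Peg 0: [5]
Peg 1: [3, 2]
Peg 2: []
Peg 3: [4, 1]

After move 5 (3->1):
Peg 0: [5]
Peg 1: [3, 2, 1]
Peg 2: []
Peg 3: [4]

After move 6 (1->3):
Peg 0: [5]
Peg 1: [3, 2]
Peg 2: []
Peg 3: [4, 1]

After move 7 (1->0):
Peg 0: [5, 2]
Peg 1: [3]
Peg 2: []
Peg 3: [4, 1]

After move 8 (0->2):
Peg 0: [5]
Peg 1: [3]
Peg 2: [2]
Peg 3: [4, 1]

Answer: Peg 0: [5]
Peg 1: [3]
Peg 2: [2]
Peg 3: [4, 1]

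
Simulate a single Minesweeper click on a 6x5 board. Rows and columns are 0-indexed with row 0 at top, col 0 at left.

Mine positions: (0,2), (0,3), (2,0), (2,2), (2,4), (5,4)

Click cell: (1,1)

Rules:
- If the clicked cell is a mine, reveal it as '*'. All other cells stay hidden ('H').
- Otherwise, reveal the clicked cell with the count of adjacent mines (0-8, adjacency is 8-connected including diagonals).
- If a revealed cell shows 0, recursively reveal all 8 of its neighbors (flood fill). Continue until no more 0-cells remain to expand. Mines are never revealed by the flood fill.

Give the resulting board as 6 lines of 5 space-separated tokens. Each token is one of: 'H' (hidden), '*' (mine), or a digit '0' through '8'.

H H H H H
H 3 H H H
H H H H H
H H H H H
H H H H H
H H H H H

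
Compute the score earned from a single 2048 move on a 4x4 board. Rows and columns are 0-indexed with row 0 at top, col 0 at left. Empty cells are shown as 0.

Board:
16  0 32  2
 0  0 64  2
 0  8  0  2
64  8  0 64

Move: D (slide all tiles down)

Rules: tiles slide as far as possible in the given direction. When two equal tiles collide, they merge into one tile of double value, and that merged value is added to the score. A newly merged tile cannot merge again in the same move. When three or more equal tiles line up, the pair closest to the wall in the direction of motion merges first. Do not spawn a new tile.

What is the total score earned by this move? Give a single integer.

Slide down:
col 0: [16, 0, 0, 64] -> [0, 0, 16, 64]  score +0 (running 0)
col 1: [0, 0, 8, 8] -> [0, 0, 0, 16]  score +16 (running 16)
col 2: [32, 64, 0, 0] -> [0, 0, 32, 64]  score +0 (running 16)
col 3: [2, 2, 2, 64] -> [0, 2, 4, 64]  score +4 (running 20)
Board after move:
 0  0  0  0
 0  0  0  2
16  0 32  4
64 16 64 64

Answer: 20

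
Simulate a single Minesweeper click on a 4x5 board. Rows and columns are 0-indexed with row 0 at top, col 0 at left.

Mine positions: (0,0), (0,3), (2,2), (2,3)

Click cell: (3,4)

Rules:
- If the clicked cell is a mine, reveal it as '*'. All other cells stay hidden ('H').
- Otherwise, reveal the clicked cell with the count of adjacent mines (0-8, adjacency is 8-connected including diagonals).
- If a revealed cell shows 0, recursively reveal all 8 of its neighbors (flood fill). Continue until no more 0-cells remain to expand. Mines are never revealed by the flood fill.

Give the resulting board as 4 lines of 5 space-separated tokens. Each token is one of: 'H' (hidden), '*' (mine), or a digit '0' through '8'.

H H H H H
H H H H H
H H H H H
H H H H 1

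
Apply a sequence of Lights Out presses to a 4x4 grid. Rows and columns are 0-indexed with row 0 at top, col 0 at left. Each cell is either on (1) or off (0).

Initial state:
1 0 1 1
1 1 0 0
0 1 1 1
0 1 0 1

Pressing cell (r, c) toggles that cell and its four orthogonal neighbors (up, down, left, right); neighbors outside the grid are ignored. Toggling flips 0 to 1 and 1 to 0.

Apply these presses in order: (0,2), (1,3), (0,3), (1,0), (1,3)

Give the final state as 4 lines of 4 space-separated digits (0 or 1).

Answer: 0 1 1 1
0 0 1 1
1 1 1 1
0 1 0 1

Derivation:
After press 1 at (0,2):
1 1 0 0
1 1 1 0
0 1 1 1
0 1 0 1

After press 2 at (1,3):
1 1 0 1
1 1 0 1
0 1 1 0
0 1 0 1

After press 3 at (0,3):
1 1 1 0
1 1 0 0
0 1 1 0
0 1 0 1

After press 4 at (1,0):
0 1 1 0
0 0 0 0
1 1 1 0
0 1 0 1

After press 5 at (1,3):
0 1 1 1
0 0 1 1
1 1 1 1
0 1 0 1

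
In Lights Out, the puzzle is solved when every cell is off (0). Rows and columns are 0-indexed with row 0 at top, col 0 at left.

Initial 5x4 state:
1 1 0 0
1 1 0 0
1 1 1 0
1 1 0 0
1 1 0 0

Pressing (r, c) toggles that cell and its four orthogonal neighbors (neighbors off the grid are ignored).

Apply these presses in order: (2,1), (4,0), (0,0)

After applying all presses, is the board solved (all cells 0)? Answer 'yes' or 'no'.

After press 1 at (2,1):
1 1 0 0
1 0 0 0
0 0 0 0
1 0 0 0
1 1 0 0

After press 2 at (4,0):
1 1 0 0
1 0 0 0
0 0 0 0
0 0 0 0
0 0 0 0

After press 3 at (0,0):
0 0 0 0
0 0 0 0
0 0 0 0
0 0 0 0
0 0 0 0

Lights still on: 0

Answer: yes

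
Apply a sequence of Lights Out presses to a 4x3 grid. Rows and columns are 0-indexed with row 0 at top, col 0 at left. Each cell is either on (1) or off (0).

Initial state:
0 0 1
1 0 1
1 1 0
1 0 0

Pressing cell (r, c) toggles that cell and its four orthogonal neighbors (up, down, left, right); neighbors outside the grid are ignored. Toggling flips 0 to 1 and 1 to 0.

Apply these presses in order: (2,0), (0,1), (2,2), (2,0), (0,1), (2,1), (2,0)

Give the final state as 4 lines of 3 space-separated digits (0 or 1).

Answer: 0 0 1
0 1 0
1 0 0
0 1 1

Derivation:
After press 1 at (2,0):
0 0 1
0 0 1
0 0 0
0 0 0

After press 2 at (0,1):
1 1 0
0 1 1
0 0 0
0 0 0

After press 3 at (2,2):
1 1 0
0 1 0
0 1 1
0 0 1

After press 4 at (2,0):
1 1 0
1 1 0
1 0 1
1 0 1

After press 5 at (0,1):
0 0 1
1 0 0
1 0 1
1 0 1

After press 6 at (2,1):
0 0 1
1 1 0
0 1 0
1 1 1

After press 7 at (2,0):
0 0 1
0 1 0
1 0 0
0 1 1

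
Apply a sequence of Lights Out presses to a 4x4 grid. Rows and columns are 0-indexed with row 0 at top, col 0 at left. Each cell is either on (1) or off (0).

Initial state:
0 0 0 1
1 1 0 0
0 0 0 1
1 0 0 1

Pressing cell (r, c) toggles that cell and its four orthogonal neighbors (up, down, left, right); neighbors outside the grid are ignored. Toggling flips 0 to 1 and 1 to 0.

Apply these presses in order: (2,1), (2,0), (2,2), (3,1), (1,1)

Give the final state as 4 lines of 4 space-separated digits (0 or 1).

Answer: 0 1 0 1
1 1 0 0
0 1 0 0
1 0 0 1

Derivation:
After press 1 at (2,1):
0 0 0 1
1 0 0 0
1 1 1 1
1 1 0 1

After press 2 at (2,0):
0 0 0 1
0 0 0 0
0 0 1 1
0 1 0 1

After press 3 at (2,2):
0 0 0 1
0 0 1 0
0 1 0 0
0 1 1 1

After press 4 at (3,1):
0 0 0 1
0 0 1 0
0 0 0 0
1 0 0 1

After press 5 at (1,1):
0 1 0 1
1 1 0 0
0 1 0 0
1 0 0 1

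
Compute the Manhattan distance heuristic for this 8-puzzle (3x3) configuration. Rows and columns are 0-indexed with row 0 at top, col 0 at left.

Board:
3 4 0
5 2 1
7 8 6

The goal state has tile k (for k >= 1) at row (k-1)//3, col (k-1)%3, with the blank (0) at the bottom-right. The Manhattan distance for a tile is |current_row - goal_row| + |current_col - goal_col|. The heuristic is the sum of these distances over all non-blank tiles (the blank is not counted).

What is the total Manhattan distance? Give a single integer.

Answer: 10

Derivation:
Tile 3: at (0,0), goal (0,2), distance |0-0|+|0-2| = 2
Tile 4: at (0,1), goal (1,0), distance |0-1|+|1-0| = 2
Tile 5: at (1,0), goal (1,1), distance |1-1|+|0-1| = 1
Tile 2: at (1,1), goal (0,1), distance |1-0|+|1-1| = 1
Tile 1: at (1,2), goal (0,0), distance |1-0|+|2-0| = 3
Tile 7: at (2,0), goal (2,0), distance |2-2|+|0-0| = 0
Tile 8: at (2,1), goal (2,1), distance |2-2|+|1-1| = 0
Tile 6: at (2,2), goal (1,2), distance |2-1|+|2-2| = 1
Sum: 2 + 2 + 1 + 1 + 3 + 0 + 0 + 1 = 10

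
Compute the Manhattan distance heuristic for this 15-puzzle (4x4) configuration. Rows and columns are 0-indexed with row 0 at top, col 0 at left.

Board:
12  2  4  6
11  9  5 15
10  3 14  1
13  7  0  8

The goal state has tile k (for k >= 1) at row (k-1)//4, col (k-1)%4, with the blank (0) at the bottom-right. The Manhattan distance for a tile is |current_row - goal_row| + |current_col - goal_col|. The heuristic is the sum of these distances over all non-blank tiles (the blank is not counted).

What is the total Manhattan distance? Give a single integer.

Answer: 35

Derivation:
Tile 12: at (0,0), goal (2,3), distance |0-2|+|0-3| = 5
Tile 2: at (0,1), goal (0,1), distance |0-0|+|1-1| = 0
Tile 4: at (0,2), goal (0,3), distance |0-0|+|2-3| = 1
Tile 6: at (0,3), goal (1,1), distance |0-1|+|3-1| = 3
Tile 11: at (1,0), goal (2,2), distance |1-2|+|0-2| = 3
Tile 9: at (1,1), goal (2,0), distance |1-2|+|1-0| = 2
Tile 5: at (1,2), goal (1,0), distance |1-1|+|2-0| = 2
Tile 15: at (1,3), goal (3,2), distance |1-3|+|3-2| = 3
Tile 10: at (2,0), goal (2,1), distance |2-2|+|0-1| = 1
Tile 3: at (2,1), goal (0,2), distance |2-0|+|1-2| = 3
Tile 14: at (2,2), goal (3,1), distance |2-3|+|2-1| = 2
Tile 1: at (2,3), goal (0,0), distance |2-0|+|3-0| = 5
Tile 13: at (3,0), goal (3,0), distance |3-3|+|0-0| = 0
Tile 7: at (3,1), goal (1,2), distance |3-1|+|1-2| = 3
Tile 8: at (3,3), goal (1,3), distance |3-1|+|3-3| = 2
Sum: 5 + 0 + 1 + 3 + 3 + 2 + 2 + 3 + 1 + 3 + 2 + 5 + 0 + 3 + 2 = 35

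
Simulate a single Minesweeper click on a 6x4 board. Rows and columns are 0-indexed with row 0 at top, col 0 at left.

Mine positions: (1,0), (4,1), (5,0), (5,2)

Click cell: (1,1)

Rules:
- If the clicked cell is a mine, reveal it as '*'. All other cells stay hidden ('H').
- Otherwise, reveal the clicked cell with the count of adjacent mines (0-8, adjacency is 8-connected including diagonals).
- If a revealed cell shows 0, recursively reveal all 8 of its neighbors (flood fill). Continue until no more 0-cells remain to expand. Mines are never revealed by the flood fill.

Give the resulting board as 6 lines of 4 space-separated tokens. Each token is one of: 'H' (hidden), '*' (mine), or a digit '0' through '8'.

H H H H
H 1 H H
H H H H
H H H H
H H H H
H H H H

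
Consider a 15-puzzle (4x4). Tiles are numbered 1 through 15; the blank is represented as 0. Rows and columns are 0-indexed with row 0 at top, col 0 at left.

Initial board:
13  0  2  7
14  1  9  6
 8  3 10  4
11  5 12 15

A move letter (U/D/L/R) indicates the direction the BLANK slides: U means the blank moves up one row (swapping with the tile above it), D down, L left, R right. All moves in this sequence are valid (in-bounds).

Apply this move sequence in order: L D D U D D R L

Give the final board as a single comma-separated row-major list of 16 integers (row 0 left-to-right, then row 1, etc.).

Answer: 14, 13, 2, 7, 8, 1, 9, 6, 11, 3, 10, 4, 0, 5, 12, 15

Derivation:
After move 1 (L):
 0 13  2  7
14  1  9  6
 8  3 10  4
11  5 12 15

After move 2 (D):
14 13  2  7
 0  1  9  6
 8  3 10  4
11  5 12 15

After move 3 (D):
14 13  2  7
 8  1  9  6
 0  3 10  4
11  5 12 15

After move 4 (U):
14 13  2  7
 0  1  9  6
 8  3 10  4
11  5 12 15

After move 5 (D):
14 13  2  7
 8  1  9  6
 0  3 10  4
11  5 12 15

After move 6 (D):
14 13  2  7
 8  1  9  6
11  3 10  4
 0  5 12 15

After move 7 (R):
14 13  2  7
 8  1  9  6
11  3 10  4
 5  0 12 15

After move 8 (L):
14 13  2  7
 8  1  9  6
11  3 10  4
 0  5 12 15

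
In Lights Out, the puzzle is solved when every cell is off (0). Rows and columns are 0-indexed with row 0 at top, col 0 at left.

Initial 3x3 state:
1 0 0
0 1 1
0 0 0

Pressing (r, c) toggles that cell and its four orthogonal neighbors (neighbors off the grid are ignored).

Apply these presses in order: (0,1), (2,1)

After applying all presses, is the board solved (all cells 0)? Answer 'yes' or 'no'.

After press 1 at (0,1):
0 1 1
0 0 1
0 0 0

After press 2 at (2,1):
0 1 1
0 1 1
1 1 1

Lights still on: 7

Answer: no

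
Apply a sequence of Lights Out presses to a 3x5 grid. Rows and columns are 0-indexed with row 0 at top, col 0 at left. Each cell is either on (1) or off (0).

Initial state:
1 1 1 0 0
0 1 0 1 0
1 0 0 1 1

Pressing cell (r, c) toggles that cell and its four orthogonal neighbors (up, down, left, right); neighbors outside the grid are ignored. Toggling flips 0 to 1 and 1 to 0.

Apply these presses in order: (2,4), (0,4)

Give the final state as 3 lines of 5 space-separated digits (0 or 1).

Answer: 1 1 1 1 1
0 1 0 1 0
1 0 0 0 0

Derivation:
After press 1 at (2,4):
1 1 1 0 0
0 1 0 1 1
1 0 0 0 0

After press 2 at (0,4):
1 1 1 1 1
0 1 0 1 0
1 0 0 0 0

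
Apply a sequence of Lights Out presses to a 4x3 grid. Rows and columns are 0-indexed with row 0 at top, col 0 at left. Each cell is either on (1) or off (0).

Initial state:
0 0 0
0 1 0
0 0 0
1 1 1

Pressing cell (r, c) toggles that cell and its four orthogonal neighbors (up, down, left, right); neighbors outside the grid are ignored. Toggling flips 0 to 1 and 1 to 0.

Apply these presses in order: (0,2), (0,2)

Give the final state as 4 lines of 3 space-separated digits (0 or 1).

After press 1 at (0,2):
0 1 1
0 1 1
0 0 0
1 1 1

After press 2 at (0,2):
0 0 0
0 1 0
0 0 0
1 1 1

Answer: 0 0 0
0 1 0
0 0 0
1 1 1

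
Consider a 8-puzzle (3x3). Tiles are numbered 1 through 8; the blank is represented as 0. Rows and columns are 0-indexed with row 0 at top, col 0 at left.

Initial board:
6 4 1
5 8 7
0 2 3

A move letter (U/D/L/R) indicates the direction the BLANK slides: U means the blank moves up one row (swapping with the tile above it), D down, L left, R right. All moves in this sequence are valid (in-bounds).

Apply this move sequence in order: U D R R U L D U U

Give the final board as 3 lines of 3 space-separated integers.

Answer: 6 0 1
5 4 8
2 3 7

Derivation:
After move 1 (U):
6 4 1
0 8 7
5 2 3

After move 2 (D):
6 4 1
5 8 7
0 2 3

After move 3 (R):
6 4 1
5 8 7
2 0 3

After move 4 (R):
6 4 1
5 8 7
2 3 0

After move 5 (U):
6 4 1
5 8 0
2 3 7

After move 6 (L):
6 4 1
5 0 8
2 3 7

After move 7 (D):
6 4 1
5 3 8
2 0 7

After move 8 (U):
6 4 1
5 0 8
2 3 7

After move 9 (U):
6 0 1
5 4 8
2 3 7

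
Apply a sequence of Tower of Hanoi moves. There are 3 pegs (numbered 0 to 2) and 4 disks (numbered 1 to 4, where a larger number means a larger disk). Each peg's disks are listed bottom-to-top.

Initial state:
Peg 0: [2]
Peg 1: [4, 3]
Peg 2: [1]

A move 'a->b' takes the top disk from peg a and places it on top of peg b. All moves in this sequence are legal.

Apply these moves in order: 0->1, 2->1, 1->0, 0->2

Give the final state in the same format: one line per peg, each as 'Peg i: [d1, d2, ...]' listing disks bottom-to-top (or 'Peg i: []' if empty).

Answer: Peg 0: []
Peg 1: [4, 3, 2]
Peg 2: [1]

Derivation:
After move 1 (0->1):
Peg 0: []
Peg 1: [4, 3, 2]
Peg 2: [1]

After move 2 (2->1):
Peg 0: []
Peg 1: [4, 3, 2, 1]
Peg 2: []

After move 3 (1->0):
Peg 0: [1]
Peg 1: [4, 3, 2]
Peg 2: []

After move 4 (0->2):
Peg 0: []
Peg 1: [4, 3, 2]
Peg 2: [1]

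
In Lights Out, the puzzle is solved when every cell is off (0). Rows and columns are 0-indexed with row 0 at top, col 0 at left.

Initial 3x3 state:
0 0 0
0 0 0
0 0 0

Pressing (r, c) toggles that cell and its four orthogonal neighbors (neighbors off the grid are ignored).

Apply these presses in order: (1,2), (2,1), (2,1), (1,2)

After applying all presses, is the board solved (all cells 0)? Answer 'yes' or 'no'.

After press 1 at (1,2):
0 0 1
0 1 1
0 0 1

After press 2 at (2,1):
0 0 1
0 0 1
1 1 0

After press 3 at (2,1):
0 0 1
0 1 1
0 0 1

After press 4 at (1,2):
0 0 0
0 0 0
0 0 0

Lights still on: 0

Answer: yes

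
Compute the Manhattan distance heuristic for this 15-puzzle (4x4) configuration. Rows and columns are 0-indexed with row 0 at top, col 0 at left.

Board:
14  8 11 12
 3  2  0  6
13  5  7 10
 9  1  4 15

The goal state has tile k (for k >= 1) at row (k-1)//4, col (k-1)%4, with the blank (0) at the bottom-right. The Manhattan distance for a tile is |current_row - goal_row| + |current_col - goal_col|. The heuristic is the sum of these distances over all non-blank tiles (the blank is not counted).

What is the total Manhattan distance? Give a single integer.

Tile 14: at (0,0), goal (3,1), distance |0-3|+|0-1| = 4
Tile 8: at (0,1), goal (1,3), distance |0-1|+|1-3| = 3
Tile 11: at (0,2), goal (2,2), distance |0-2|+|2-2| = 2
Tile 12: at (0,3), goal (2,3), distance |0-2|+|3-3| = 2
Tile 3: at (1,0), goal (0,2), distance |1-0|+|0-2| = 3
Tile 2: at (1,1), goal (0,1), distance |1-0|+|1-1| = 1
Tile 6: at (1,3), goal (1,1), distance |1-1|+|3-1| = 2
Tile 13: at (2,0), goal (3,0), distance |2-3|+|0-0| = 1
Tile 5: at (2,1), goal (1,0), distance |2-1|+|1-0| = 2
Tile 7: at (2,2), goal (1,2), distance |2-1|+|2-2| = 1
Tile 10: at (2,3), goal (2,1), distance |2-2|+|3-1| = 2
Tile 9: at (3,0), goal (2,0), distance |3-2|+|0-0| = 1
Tile 1: at (3,1), goal (0,0), distance |3-0|+|1-0| = 4
Tile 4: at (3,2), goal (0,3), distance |3-0|+|2-3| = 4
Tile 15: at (3,3), goal (3,2), distance |3-3|+|3-2| = 1
Sum: 4 + 3 + 2 + 2 + 3 + 1 + 2 + 1 + 2 + 1 + 2 + 1 + 4 + 4 + 1 = 33

Answer: 33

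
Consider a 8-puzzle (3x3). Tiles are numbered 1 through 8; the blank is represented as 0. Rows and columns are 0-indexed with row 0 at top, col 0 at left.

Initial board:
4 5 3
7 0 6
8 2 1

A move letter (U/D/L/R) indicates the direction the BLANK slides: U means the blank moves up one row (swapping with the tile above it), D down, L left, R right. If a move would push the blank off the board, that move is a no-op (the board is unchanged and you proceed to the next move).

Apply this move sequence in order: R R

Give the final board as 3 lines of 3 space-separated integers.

After move 1 (R):
4 5 3
7 6 0
8 2 1

After move 2 (R):
4 5 3
7 6 0
8 2 1

Answer: 4 5 3
7 6 0
8 2 1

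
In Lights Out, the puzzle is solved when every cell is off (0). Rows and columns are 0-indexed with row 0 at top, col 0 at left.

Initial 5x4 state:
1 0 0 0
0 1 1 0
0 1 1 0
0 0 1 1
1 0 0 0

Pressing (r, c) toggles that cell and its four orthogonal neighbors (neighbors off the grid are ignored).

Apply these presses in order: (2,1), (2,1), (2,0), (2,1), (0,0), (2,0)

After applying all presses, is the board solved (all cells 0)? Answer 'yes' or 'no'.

Answer: no

Derivation:
After press 1 at (2,1):
1 0 0 0
0 0 1 0
1 0 0 0
0 1 1 1
1 0 0 0

After press 2 at (2,1):
1 0 0 0
0 1 1 0
0 1 1 0
0 0 1 1
1 0 0 0

After press 3 at (2,0):
1 0 0 0
1 1 1 0
1 0 1 0
1 0 1 1
1 0 0 0

After press 4 at (2,1):
1 0 0 0
1 0 1 0
0 1 0 0
1 1 1 1
1 0 0 0

After press 5 at (0,0):
0 1 0 0
0 0 1 0
0 1 0 0
1 1 1 1
1 0 0 0

After press 6 at (2,0):
0 1 0 0
1 0 1 0
1 0 0 0
0 1 1 1
1 0 0 0

Lights still on: 8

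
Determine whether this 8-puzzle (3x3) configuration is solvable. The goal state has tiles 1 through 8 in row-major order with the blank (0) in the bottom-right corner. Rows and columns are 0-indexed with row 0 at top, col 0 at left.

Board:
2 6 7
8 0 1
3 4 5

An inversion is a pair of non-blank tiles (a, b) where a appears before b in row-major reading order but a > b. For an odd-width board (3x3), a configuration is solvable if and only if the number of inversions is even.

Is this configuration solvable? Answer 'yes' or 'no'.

Answer: no

Derivation:
Inversions (pairs i<j in row-major order where tile[i] > tile[j] > 0): 13
13 is odd, so the puzzle is not solvable.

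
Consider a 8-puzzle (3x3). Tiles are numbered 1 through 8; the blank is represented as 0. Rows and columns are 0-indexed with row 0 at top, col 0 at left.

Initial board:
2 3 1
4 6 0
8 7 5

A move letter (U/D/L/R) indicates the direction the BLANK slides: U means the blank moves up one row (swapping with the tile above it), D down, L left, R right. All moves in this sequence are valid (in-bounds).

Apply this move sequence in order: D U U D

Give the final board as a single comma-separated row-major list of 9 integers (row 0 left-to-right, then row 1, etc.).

Answer: 2, 3, 1, 4, 6, 0, 8, 7, 5

Derivation:
After move 1 (D):
2 3 1
4 6 5
8 7 0

After move 2 (U):
2 3 1
4 6 0
8 7 5

After move 3 (U):
2 3 0
4 6 1
8 7 5

After move 4 (D):
2 3 1
4 6 0
8 7 5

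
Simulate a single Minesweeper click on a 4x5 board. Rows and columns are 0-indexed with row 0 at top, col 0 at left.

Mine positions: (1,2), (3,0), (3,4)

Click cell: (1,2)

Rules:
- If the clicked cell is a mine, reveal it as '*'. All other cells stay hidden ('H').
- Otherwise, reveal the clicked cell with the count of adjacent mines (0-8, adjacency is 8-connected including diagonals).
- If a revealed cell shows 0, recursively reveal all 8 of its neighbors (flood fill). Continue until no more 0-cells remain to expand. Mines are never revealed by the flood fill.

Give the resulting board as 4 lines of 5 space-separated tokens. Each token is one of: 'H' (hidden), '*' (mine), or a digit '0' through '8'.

H H H H H
H H * H H
H H H H H
H H H H H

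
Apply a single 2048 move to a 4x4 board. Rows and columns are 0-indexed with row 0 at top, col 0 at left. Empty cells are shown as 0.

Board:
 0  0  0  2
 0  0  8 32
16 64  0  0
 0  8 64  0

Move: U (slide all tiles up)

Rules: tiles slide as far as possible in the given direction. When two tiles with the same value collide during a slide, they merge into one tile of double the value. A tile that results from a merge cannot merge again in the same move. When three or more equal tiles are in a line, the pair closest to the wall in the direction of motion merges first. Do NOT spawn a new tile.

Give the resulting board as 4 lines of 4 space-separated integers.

Slide up:
col 0: [0, 0, 16, 0] -> [16, 0, 0, 0]
col 1: [0, 0, 64, 8] -> [64, 8, 0, 0]
col 2: [0, 8, 0, 64] -> [8, 64, 0, 0]
col 3: [2, 32, 0, 0] -> [2, 32, 0, 0]

Answer: 16 64  8  2
 0  8 64 32
 0  0  0  0
 0  0  0  0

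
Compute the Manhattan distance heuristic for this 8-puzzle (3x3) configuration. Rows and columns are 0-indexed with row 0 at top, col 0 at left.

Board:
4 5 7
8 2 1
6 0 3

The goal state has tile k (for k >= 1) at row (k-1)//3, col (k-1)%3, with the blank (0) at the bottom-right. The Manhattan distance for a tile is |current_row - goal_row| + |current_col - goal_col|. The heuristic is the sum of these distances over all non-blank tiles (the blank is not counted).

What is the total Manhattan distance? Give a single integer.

Tile 4: at (0,0), goal (1,0), distance |0-1|+|0-0| = 1
Tile 5: at (0,1), goal (1,1), distance |0-1|+|1-1| = 1
Tile 7: at (0,2), goal (2,0), distance |0-2|+|2-0| = 4
Tile 8: at (1,0), goal (2,1), distance |1-2|+|0-1| = 2
Tile 2: at (1,1), goal (0,1), distance |1-0|+|1-1| = 1
Tile 1: at (1,2), goal (0,0), distance |1-0|+|2-0| = 3
Tile 6: at (2,0), goal (1,2), distance |2-1|+|0-2| = 3
Tile 3: at (2,2), goal (0,2), distance |2-0|+|2-2| = 2
Sum: 1 + 1 + 4 + 2 + 1 + 3 + 3 + 2 = 17

Answer: 17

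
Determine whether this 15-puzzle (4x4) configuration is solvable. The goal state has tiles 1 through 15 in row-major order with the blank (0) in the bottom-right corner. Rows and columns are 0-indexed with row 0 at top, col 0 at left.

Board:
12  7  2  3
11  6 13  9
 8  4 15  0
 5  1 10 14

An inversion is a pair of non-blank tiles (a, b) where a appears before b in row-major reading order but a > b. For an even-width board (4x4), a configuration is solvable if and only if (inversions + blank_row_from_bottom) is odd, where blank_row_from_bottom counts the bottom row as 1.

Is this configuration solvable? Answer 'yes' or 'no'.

Answer: no

Derivation:
Inversions: 48
Blank is in row 2 (0-indexed from top), which is row 2 counting from the bottom (bottom = 1).
48 + 2 = 50, which is even, so the puzzle is not solvable.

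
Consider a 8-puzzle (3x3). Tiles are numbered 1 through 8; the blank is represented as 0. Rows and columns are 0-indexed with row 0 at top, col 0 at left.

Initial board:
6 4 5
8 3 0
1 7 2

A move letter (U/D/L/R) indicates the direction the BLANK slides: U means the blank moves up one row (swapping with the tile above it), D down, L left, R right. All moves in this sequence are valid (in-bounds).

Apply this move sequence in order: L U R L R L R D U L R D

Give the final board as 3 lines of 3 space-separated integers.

Answer: 6 5 3
8 4 0
1 7 2

Derivation:
After move 1 (L):
6 4 5
8 0 3
1 7 2

After move 2 (U):
6 0 5
8 4 3
1 7 2

After move 3 (R):
6 5 0
8 4 3
1 7 2

After move 4 (L):
6 0 5
8 4 3
1 7 2

After move 5 (R):
6 5 0
8 4 3
1 7 2

After move 6 (L):
6 0 5
8 4 3
1 7 2

After move 7 (R):
6 5 0
8 4 3
1 7 2

After move 8 (D):
6 5 3
8 4 0
1 7 2

After move 9 (U):
6 5 0
8 4 3
1 7 2

After move 10 (L):
6 0 5
8 4 3
1 7 2

After move 11 (R):
6 5 0
8 4 3
1 7 2

After move 12 (D):
6 5 3
8 4 0
1 7 2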